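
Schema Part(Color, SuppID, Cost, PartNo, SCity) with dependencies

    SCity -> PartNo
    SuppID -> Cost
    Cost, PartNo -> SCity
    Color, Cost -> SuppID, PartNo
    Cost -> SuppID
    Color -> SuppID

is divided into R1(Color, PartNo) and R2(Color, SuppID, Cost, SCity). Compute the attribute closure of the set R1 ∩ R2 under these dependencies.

Color, SuppID, Cost, PartNo, SCity

R1 ∩ R2 = {Color}.
Color → SuppID applies, adding SuppID
SuppID → Cost applies, adding Cost
Color, Cost → SuppID, PartNo applies, adding PartNo
Cost, PartNo → SCity applies, adding SCity
Closure: {Color, SuppID, Cost, PartNo, SCity}.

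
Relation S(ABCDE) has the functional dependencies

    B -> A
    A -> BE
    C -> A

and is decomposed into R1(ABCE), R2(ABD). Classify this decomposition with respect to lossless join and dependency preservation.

lossy but dependency-preserving

Lossless test: (AB)⁺ = {ABE}, which is a superkey of neither fragment — lossy.
Dependency preservation: every FD's attributes lie within a single fragment, so each can be enforced locally — preserved.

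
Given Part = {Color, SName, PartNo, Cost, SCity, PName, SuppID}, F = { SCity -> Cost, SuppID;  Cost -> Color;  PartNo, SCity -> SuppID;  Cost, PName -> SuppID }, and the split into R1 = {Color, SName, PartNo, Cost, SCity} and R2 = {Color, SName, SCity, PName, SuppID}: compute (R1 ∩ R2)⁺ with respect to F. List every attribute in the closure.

R1 ∩ R2 = {Color, SName, SCity}.
SCity → Cost, SuppID applies, adding Cost, SuppID
Closure: {Color, SName, Cost, SCity, SuppID}.

Color, SName, Cost, SCity, SuppID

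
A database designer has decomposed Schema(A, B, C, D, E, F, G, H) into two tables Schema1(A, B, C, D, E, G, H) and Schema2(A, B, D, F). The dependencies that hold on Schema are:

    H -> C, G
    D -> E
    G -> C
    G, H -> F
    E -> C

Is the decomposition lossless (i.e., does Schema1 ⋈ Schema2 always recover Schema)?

Common attributes: Schema1 ∩ Schema2 = {A, B, D}.
Closure of {A, B, D}: D → E applies, adding E; E → C applies, adding C. So (A, B, D)⁺ = {A, B, C, D, E}.
The closure contains neither all of Schema1 = {A, B, C, D, E, G, H} nor all of Schema2 = {A, B, D, F}, so the common attributes are not a superkey of either fragment. The join is lossy.

No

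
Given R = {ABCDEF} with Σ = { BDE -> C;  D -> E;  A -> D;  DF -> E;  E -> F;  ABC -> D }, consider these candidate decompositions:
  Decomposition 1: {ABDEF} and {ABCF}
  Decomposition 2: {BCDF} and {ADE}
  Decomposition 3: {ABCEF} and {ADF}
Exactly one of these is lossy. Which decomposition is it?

Decomposition 1: common = {ABF}, closure = {ABCDEF} → lossless.
Decomposition 2: common = {D}, closure = {DEF} → lossy.
Decomposition 3: common = {AF}, closure = {ADEF} → lossless.

Decomposition 2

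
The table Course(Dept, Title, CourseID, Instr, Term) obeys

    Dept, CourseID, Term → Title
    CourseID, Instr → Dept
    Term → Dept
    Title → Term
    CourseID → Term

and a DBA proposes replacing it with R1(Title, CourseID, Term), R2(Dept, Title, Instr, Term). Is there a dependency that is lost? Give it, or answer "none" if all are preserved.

Dept, CourseID, Term → Title: restricted closure across fragments reaches Title.
CourseID, Instr → Dept: restricted closure across fragments reaches Dept.
Term → Dept lies within R2.
Title → Term lies within R1.
CourseID → Term lies within R1.
Every dependency is enforceable on the fragments, so the decomposition is dependency-preserving.

none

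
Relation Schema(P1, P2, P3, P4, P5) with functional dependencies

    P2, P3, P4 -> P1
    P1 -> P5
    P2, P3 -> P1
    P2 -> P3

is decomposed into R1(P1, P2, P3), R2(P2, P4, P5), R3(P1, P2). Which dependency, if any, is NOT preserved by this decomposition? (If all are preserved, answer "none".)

Check P1 → P5: no single fragment contains all of {P1, P5}, and the restricted closure of {P1} across the fragments never reaches {P5}.
P2, P3, P4 → P1 is preserved.
P2, P3 → P1 is preserved.
P2 → P3 is preserved.

P1 -> P5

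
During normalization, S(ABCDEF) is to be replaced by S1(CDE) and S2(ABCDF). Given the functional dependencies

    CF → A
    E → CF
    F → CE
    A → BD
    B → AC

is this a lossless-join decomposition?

Common attributes: S1 ∩ S2 = {CD}.
No dependency enlarges {CD}, so (CD)⁺ = {CD}.
The closure contains neither all of S1 = {CDE} nor all of S2 = {ABCDF}, so the common attributes are not a superkey of either fragment. The join is lossy.

No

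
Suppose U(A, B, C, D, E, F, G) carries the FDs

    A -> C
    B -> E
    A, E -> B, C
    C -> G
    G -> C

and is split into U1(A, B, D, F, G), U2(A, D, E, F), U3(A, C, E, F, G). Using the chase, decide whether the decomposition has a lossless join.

Chase test. Columns are A, B, C, D, E, F, G; row i has aⱼ where attribute j ∈ Ui, else bᵢⱼ.
Initial tableau (one row per fragment):
  row 1: a1 a2 b13 a4 b15 a6 a7
  row 2: a1 b22 b23 a4 a5 a6 b27
  row 3: a1 b32 a3 b34 a5 a6 a7
Rows 1 and 2 agree on A; apply A→C and equate their C entries.
Rows 1 and 3 agree on A; apply A→C and equate their C entries.
Rows 2 and 3 agree on A, E; apply A, E→B, C and equate their B, C entries.
Rows 1 and 2 agree on C; apply C→G and equate their G entries.
No row becomes fully distinguished — the join is lossy.

No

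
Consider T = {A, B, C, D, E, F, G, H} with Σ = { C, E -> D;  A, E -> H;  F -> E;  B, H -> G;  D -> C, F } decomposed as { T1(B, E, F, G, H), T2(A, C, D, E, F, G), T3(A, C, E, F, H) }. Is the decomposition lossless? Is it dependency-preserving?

Lossless test (chase): Rows 2 and 3 agree on C, E; apply C, E→D and equate their D entries. Rows 2 and 3 agree on A, E; apply A, E→H and equate their H entries. No row becomes fully distinguished — the join is lossy.
Dependency preservation: every FD's attributes lie within a single fragment, so each can be enforced locally — preserved.

lossy but dependency-preserving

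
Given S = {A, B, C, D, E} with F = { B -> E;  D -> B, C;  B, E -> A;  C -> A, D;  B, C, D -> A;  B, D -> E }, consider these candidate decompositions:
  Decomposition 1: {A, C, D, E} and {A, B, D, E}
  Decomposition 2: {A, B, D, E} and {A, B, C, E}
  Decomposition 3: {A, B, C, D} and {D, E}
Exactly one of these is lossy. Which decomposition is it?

Decomposition 2

Decomposition 1: common = {A, D, E}, closure = {A, B, C, D, E} → lossless.
Decomposition 2: common = {A, B, E}, closure = {A, B, E} → lossy.
Decomposition 3: common = {D}, closure = {A, B, C, D, E} → lossless.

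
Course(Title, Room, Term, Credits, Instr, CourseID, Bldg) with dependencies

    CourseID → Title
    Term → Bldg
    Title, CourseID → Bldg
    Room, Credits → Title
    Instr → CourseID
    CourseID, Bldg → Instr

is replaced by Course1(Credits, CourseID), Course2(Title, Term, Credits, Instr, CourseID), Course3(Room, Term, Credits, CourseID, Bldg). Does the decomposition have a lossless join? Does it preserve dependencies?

Lossless test (chase): Rows 1 and 2 agree on CourseID; apply CourseID→Title and equate their Title entries. Rows 1 and 3 agree on CourseID; apply CourseID→Title and equate their Title entries. Rows 2 and 3 agree on Term; apply Term→Bldg and equate their Bldg entries. Rows 1 and 2 agree on Title, CourseID; apply Title, CourseID→Bldg and equate their Bldg entries. Rows 1 and 2 agree on CourseID, Bldg; apply CourseID, Bldg→Instr and equate their Instr entries. Rows 1 and 3 agree on CourseID, Bldg; apply CourseID, Bldg→Instr and equate their Instr entries. Row 3 is now all distinguished symbols — the join is lossless.
Dependency preservation: the restricted closure of {Room, Credits} across the fragments never reaches {Title}, so Room, Credits → Title cannot be enforced without a join — not preserved.

lossless but not dependency-preserving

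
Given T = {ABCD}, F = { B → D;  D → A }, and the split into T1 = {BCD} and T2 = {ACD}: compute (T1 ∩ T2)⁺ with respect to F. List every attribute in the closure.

T1 ∩ T2 = {CD}.
D → A applies, adding A
Closure: {ACD}.

ACD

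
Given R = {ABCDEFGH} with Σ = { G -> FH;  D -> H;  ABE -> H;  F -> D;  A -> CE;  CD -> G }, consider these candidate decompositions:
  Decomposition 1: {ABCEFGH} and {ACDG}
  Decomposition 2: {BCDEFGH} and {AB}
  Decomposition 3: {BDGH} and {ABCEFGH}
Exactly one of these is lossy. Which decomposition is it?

Decomposition 1: common = {ACG}, closure = {ACDEFGH} → lossless.
Decomposition 2: common = {B}, closure = {B} → lossy.
Decomposition 3: common = {BGH}, closure = {BDFGH} → lossless.

Decomposition 2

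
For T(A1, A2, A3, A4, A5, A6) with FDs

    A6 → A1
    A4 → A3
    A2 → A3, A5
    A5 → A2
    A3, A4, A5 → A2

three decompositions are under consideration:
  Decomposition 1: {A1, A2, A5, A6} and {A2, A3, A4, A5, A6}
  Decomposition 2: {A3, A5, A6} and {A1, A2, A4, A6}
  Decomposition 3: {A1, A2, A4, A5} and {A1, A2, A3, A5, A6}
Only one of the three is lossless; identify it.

Decomposition 1: common = {A2, A5, A6}, closure = {A1, A2, A3, A5, A6} → lossless.
Decomposition 2: common = {A6}, closure = {A1, A6} → lossy.
Decomposition 3: common = {A1, A2, A5}, closure = {A1, A2, A3, A5} → lossy.

Decomposition 1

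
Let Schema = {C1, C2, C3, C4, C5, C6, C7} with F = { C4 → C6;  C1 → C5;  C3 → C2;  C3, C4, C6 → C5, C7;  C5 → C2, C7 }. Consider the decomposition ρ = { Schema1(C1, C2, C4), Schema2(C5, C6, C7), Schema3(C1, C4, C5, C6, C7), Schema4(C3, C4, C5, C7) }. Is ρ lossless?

No

Chase test. Columns are C1, C2, C3, C4, C5, C6, C7; row i has aⱼ where attribute j ∈ Schemai, else bᵢⱼ.
Initial tableau (one row per fragment):
  row 1: a1 a2 b13 a4 b15 b16 b17
  row 2: b21 b22 b23 b24 a5 a6 a7
  row 3: a1 b32 b33 a4 a5 a6 a7
  row 4: b41 b42 a3 a4 a5 b46 a7
Rows 1 and 3 agree on C4; apply C4→C6 and equate their C6 entries.
Rows 1 and 4 agree on C4; apply C4→C6 and equate their C6 entries.
Rows 1 and 3 agree on C1; apply C1→C5 and equate their C5 entries.
Rows 1 and 2 agree on C5; apply C5→C2, C7 and equate their C2, C7 entries.
Rows 1 and 3 agree on C5; apply C5→C2, C7 and equate their C2, C7 entries.
Rows 1 and 4 agree on C5; apply C5→C2, C7 and equate their C2, C7 entries.
No row becomes fully distinguished — the join is lossy.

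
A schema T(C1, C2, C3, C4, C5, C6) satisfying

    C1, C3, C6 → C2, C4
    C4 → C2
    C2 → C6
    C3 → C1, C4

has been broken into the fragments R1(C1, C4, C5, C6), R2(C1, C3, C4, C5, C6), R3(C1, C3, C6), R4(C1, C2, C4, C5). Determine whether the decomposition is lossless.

Yes

Chase test. Columns are C1, C2, C3, C4, C5, C6; row i has aⱼ where attribute j ∈ Ri, else bᵢⱼ.
Initial tableau (one row per fragment):
  row 1: a1 b12 b13 a4 a5 a6
  row 2: a1 b22 a3 a4 a5 a6
  row 3: a1 b32 a3 b34 b35 a6
  row 4: a1 a2 b43 a4 a5 b46
Rows 2 and 3 agree on C1, C3, C6; apply C1, C3, C6→C2, C4 and equate their C2, C4 entries.
Rows 1 and 2 agree on C4; apply C4→C2 and equate their C2 entries.
Rows 1 and 4 agree on C4; apply C4→C2 and equate their C2 entries.
Rows 1 and 4 agree on C2; apply C2→C6 and equate their C6 entries.
Row 2 is now all distinguished symbols — the join is lossless.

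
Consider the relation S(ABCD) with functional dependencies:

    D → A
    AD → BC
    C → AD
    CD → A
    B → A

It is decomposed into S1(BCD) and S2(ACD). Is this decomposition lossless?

Common attributes: S1 ∩ S2 = {CD}.
Closure of {CD}: D → A applies, adding A; AD → BC applies, adding B. So (CD)⁺ = {ABCD}.
This closure contains every attribute of S1, so S1 ∩ S2 → S1. The join is lossless.

Yes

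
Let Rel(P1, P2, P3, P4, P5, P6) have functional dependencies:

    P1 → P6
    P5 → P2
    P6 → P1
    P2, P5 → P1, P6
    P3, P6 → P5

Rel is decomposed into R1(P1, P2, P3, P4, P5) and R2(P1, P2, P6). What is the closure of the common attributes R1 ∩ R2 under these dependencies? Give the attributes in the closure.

P1, P2, P6

R1 ∩ R2 = {P1, P2}.
P1 → P6 applies, adding P6
Closure: {P1, P2, P6}.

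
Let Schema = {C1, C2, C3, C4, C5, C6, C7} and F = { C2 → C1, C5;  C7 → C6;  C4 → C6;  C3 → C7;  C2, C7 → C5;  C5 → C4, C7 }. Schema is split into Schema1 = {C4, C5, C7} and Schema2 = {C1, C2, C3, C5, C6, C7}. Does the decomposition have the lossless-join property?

Common attributes: Schema1 ∩ Schema2 = {C5, C7}.
Closure of {C5, C7}: C7 → C6 applies, adding C6; C5 → C4, C7 applies, adding C4. So (C5, C7)⁺ = {C4, C5, C6, C7}.
This closure contains every attribute of Schema1, so Schema1 ∩ Schema2 → Schema1. The join is lossless.

Yes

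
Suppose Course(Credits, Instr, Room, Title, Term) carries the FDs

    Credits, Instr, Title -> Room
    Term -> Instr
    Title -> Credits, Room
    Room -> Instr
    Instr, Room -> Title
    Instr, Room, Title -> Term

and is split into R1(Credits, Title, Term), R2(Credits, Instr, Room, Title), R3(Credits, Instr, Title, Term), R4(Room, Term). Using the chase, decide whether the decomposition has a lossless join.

Chase test. Columns are Credits, Instr, Room, Title, Term; row i has aⱼ where attribute j ∈ Ri, else bᵢⱼ.
Initial tableau (one row per fragment):
  row 1: a1 b12 b13 a4 a5
  row 2: a1 a2 a3 a4 b25
  row 3: a1 a2 b33 a4 a5
  row 4: b41 b42 a3 b44 a5
Rows 2 and 3 agree on Credits, Instr, Title; apply Credits, Instr, Title→Room and equate their Room entries.
Rows 1 and 3 agree on Term; apply Term→Instr and equate their Instr entries.
Rows 1 and 4 agree on Term; apply Term→Instr and equate their Instr entries.
Rows 1 and 2 agree on Title; apply Title→Credits, Room and equate their Credits, Room entries.
Rows 1 and 4 agree on Instr, Room; apply Instr, Room→Title and equate their Title entries.
Rows 1 and 2 agree on Instr, Room, Title; apply Instr, Room, Title→Term and equate their Term entries.
Rows 1 and 4 agree on Title; apply Title→Credits, Room and equate their Credits, Room entries.
Row 1 is now all distinguished symbols — the join is lossless.

Yes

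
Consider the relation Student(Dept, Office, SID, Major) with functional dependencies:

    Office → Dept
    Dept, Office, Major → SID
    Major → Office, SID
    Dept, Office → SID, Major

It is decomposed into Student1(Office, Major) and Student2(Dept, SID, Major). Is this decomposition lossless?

Common attributes: Student1 ∩ Student2 = {Major}.
Closure of {Major}: Major → Office, SID applies, adding Office, SID; Office → Dept applies, adding Dept. So (Major)⁺ = {Dept, Office, SID, Major}.
This closure contains every attribute of Student1, so Student1 ∩ Student2 → Student1. The join is lossless.

Yes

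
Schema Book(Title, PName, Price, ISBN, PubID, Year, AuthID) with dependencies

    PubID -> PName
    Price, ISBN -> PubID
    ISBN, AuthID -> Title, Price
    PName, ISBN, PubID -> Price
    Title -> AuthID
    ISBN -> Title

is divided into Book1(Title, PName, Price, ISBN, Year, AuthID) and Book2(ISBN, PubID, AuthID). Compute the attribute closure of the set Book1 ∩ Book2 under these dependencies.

Book1 ∩ Book2 = {ISBN, AuthID}.
ISBN, AuthID → Title, Price applies, adding Title, Price
Price, ISBN → PubID applies, adding PubID
PubID → PName applies, adding PName
Closure: {Title, PName, Price, ISBN, PubID, AuthID}.

Title, PName, Price, ISBN, PubID, AuthID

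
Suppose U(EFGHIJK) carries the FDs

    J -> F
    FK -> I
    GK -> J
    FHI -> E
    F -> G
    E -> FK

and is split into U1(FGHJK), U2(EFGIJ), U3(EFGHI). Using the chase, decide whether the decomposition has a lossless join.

Chase test. Columns are EFGHIJK; row i has aⱼ where attribute j ∈ Ui, else bᵢⱼ.
Initial tableau (one row per fragment):
  row 1: b11 a2 a3 a4 b15 a6 a7
  row 2: a1 a2 a3 b24 a5 a6 b27
  row 3: a1 a2 a3 a4 a5 b36 b37
Rows 2 and 3 agree on E; apply E→FK and equate their FK entries.
Rows 2 and 3 agree on GK; apply GK→J and equate their J entries.
No row becomes fully distinguished — the join is lossy.

No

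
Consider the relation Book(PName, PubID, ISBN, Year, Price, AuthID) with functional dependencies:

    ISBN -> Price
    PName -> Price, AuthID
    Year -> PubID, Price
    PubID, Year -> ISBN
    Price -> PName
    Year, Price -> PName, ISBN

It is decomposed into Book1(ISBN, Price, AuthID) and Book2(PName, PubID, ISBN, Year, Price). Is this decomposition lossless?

Yes

Common attributes: Book1 ∩ Book2 = {ISBN, Price}.
Closure of {ISBN, Price}: Price → PName applies, adding PName; PName → Price, AuthID applies, adding AuthID. So (ISBN, Price)⁺ = {PName, ISBN, Price, AuthID}.
This closure contains every attribute of Book1, so Book1 ∩ Book2 → Book1. The join is lossless.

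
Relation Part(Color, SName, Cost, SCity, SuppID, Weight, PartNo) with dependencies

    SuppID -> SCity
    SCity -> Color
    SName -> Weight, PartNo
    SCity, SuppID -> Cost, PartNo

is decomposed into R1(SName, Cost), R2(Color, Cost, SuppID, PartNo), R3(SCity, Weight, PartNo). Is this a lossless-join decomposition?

Chase test. Columns are Color, SName, Cost, SCity, SuppID, Weight, PartNo; row i has aⱼ where attribute j ∈ Ri, else bᵢⱼ.
Initial tableau (one row per fragment):
  row 1: b11 a2 a3 b14 b15 b16 b17
  row 2: a1 b22 a3 b24 a5 b26 a7
  row 3: b31 b32 b33 a4 b35 a6 a7
No row becomes fully distinguished — the join is lossy.

No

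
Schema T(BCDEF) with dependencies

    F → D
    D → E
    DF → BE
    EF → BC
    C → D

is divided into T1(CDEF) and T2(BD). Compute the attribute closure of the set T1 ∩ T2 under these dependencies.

T1 ∩ T2 = {D}.
D → E applies, adding E
Closure: {DE}.

DE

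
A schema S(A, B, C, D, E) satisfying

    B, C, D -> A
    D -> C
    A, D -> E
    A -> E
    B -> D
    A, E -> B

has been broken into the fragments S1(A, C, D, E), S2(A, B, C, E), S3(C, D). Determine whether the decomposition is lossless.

Chase test. Columns are A, B, C, D, E; row i has aⱼ where attribute j ∈ Si, else bᵢⱼ.
Initial tableau (one row per fragment):
  row 1: a1 b12 a3 a4 a5
  row 2: a1 a2 a3 b24 a5
  row 3: b31 b32 a3 a4 b35
Rows 1 and 2 agree on A, E; apply A, E→B and equate their B entries.
Rows 1 and 2 agree on B; apply B→D and equate their D entries.
Row 1 is now all distinguished symbols — the join is lossless.

Yes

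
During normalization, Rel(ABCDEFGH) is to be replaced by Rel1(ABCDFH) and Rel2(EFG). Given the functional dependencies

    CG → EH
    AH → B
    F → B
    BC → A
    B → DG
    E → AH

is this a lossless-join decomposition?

No

Common attributes: Rel1 ∩ Rel2 = {F}.
Closure of {F}: F → B applies, adding B; B → DG applies, adding DG. So (F)⁺ = {BDFG}.
The closure contains neither all of Rel1 = {ABCDFH} nor all of Rel2 = {EFG}, so the common attributes are not a superkey of either fragment. The join is lossy.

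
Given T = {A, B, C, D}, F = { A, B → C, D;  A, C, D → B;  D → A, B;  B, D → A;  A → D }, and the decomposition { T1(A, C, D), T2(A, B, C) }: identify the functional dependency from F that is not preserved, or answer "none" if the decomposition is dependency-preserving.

none

A, B → C, D: restricted closure across fragments reaches C, D.
A, C, D → B: restricted closure across fragments reaches B.
D → A, B: restricted closure across fragments reaches A, B.
B, D → A: restricted closure across fragments reaches A.
A → D lies within T1.
Every dependency is enforceable on the fragments, so the decomposition is dependency-preserving.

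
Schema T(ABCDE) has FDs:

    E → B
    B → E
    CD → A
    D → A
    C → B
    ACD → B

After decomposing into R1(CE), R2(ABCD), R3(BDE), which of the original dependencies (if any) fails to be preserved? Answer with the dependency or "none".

E → B lies within R3.
B → E lies within R3.
CD → A lies within R2.
D → A lies within R2.
C → B lies within R2.
ACD → B lies within R2.
Every dependency is enforceable on the fragments, so the decomposition is dependency-preserving.

none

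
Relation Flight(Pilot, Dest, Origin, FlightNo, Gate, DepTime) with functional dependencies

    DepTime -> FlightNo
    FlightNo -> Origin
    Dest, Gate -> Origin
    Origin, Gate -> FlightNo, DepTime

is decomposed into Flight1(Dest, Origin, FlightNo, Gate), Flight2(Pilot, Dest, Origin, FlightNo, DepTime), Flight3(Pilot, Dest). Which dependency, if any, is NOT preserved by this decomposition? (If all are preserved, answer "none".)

Check Origin, Gate → FlightNo, DepTime: no single fragment contains all of {Origin, FlightNo, Gate, DepTime}, and the restricted closure of {Origin, Gate} across the fragments never reaches {FlightNo, DepTime}.
DepTime → FlightNo is preserved.
FlightNo → Origin is preserved.
Dest, Gate → Origin is preserved.

Origin, Gate -> FlightNo, DepTime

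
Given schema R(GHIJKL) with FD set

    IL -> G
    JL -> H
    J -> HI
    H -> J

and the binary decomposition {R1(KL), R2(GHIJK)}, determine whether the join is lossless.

Common attributes: R1 ∩ R2 = {K}.
No dependency enlarges {K}, so (K)⁺ = {K}.
The closure contains neither all of R1 = {KL} nor all of R2 = {GHIJK}, so the common attributes are not a superkey of either fragment. The join is lossy.

No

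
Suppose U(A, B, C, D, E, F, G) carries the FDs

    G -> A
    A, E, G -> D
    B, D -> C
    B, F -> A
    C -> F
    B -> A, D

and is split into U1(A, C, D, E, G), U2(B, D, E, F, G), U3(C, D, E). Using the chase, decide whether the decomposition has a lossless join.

No

Chase test. Columns are A, B, C, D, E, F, G; row i has aⱼ where attribute j ∈ Ui, else bᵢⱼ.
Initial tableau (one row per fragment):
  row 1: a1 b12 a3 a4 a5 b16 a7
  row 2: b21 a2 b23 a4 a5 a6 a7
  row 3: b31 b32 a3 a4 a5 b36 b37
Rows 1 and 2 agree on G; apply G→A and equate their A entries.
Rows 1 and 3 agree on C; apply C→F and equate their F entries.
No row becomes fully distinguished — the join is lossy.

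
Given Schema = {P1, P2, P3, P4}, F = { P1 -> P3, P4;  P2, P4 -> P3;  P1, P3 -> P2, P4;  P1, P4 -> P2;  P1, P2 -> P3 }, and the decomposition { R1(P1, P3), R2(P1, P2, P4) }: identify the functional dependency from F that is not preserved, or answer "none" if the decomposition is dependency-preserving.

Check P2, P4 → P3: no single fragment contains all of {P2, P3, P4}, and the restricted closure of {P2, P4} across the fragments never reaches {P3}.
P1 → P3, P4 is preserved.
P1, P3 → P2, P4 is preserved.
P1, P4 → P2 is preserved.
P1, P2 → P3 is preserved.

P2, P4 -> P3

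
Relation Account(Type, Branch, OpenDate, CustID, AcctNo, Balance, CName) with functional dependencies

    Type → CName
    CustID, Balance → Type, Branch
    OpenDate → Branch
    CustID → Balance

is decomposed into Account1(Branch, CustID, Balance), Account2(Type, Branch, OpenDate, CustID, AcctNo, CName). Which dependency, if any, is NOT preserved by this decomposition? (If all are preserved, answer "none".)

none

Type → CName lies within Account2.
CustID, Balance → Type, Branch: restricted closure across fragments reaches Type, Branch.
OpenDate → Branch lies within Account2.
CustID → Balance lies within Account1.
Every dependency is enforceable on the fragments, so the decomposition is dependency-preserving.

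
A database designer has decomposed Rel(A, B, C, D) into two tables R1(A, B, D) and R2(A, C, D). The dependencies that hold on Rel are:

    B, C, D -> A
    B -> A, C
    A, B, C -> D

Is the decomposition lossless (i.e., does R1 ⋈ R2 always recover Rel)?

Common attributes: R1 ∩ R2 = {A, D}.
No dependency enlarges {A, D}, so (A, D)⁺ = {A, D}.
The closure contains neither all of R1 = {A, B, D} nor all of R2 = {A, C, D}, so the common attributes are not a superkey of either fragment. The join is lossy.

No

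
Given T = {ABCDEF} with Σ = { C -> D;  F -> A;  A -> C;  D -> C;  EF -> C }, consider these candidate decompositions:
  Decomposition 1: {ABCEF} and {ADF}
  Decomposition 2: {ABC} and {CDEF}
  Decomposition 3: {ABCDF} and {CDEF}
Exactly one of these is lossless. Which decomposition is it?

Decomposition 1: common = {AF}, closure = {ACDF} → lossless.
Decomposition 2: common = {C}, closure = {CD} → lossy.
Decomposition 3: common = {CDF}, closure = {ACDF} → lossy.

Decomposition 1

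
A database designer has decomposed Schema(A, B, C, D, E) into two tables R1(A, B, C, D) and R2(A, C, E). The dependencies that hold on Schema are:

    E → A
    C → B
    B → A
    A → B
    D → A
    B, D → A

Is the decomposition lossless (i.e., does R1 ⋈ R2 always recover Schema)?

No

Common attributes: R1 ∩ R2 = {A, C}.
Closure of {A, C}: C → B applies, adding B. So (A, C)⁺ = {A, B, C}.
The closure contains neither all of R1 = {A, B, C, D} nor all of R2 = {A, C, E}, so the common attributes are not a superkey of either fragment. The join is lossy.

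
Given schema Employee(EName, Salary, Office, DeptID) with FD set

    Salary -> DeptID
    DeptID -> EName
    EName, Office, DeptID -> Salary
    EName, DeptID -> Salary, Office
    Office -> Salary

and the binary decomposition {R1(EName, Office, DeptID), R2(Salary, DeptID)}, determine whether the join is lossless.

Yes

Common attributes: R1 ∩ R2 = {DeptID}.
Closure of {DeptID}: DeptID → EName applies, adding EName; EName, DeptID → Salary, Office applies, adding Salary, Office. So (DeptID)⁺ = {EName, Salary, Office, DeptID}.
This closure contains every attribute of R1, so R1 ∩ R2 → R1. The join is lossless.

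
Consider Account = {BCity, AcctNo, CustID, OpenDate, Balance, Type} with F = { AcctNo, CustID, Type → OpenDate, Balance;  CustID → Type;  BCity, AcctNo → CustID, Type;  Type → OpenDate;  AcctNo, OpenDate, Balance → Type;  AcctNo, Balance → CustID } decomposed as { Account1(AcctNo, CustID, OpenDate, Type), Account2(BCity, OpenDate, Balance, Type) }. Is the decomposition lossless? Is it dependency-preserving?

Lossless test: (OpenDate, Type)⁺ = {OpenDate, Type}, which is a superkey of neither fragment — lossy.
Dependency preservation: the restricted closure of {AcctNo, CustID, Type} across the fragments never reaches {OpenDate, Balance}, so AcctNo, CustID, Type → OpenDate, Balance cannot be enforced without a join — not preserved.

lossy and not dependency-preserving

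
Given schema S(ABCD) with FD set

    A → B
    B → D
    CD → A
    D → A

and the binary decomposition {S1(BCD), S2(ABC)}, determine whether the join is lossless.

Yes

Common attributes: S1 ∩ S2 = {BC}.
Closure of {BC}: B → D applies, adding D; CD → A applies, adding A. So (BC)⁺ = {ABCD}.
This closure contains every attribute of S1, so S1 ∩ S2 → S1. The join is lossless.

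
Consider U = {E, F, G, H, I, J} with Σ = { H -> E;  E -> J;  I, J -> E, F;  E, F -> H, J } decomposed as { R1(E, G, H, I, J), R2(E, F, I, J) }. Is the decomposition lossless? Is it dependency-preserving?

Lossless test: (E, I, J)⁺ = {E, F, H, I, J}, which contains all of one fragment — lossless.
Dependency preservation: the restricted closure of {E, F} across the fragments never reaches {H, J}, so E, F → H, J cannot be enforced without a join — not preserved.

lossless but not dependency-preserving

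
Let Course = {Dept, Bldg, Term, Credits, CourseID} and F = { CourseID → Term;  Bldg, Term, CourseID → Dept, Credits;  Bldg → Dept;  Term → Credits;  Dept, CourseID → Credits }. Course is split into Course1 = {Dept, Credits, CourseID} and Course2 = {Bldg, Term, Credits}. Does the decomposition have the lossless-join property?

No

Common attributes: Course1 ∩ Course2 = {Credits}.
No dependency enlarges {Credits}, so (Credits)⁺ = {Credits}.
The closure contains neither all of Course1 = {Dept, Credits, CourseID} nor all of Course2 = {Bldg, Term, Credits}, so the common attributes are not a superkey of either fragment. The join is lossy.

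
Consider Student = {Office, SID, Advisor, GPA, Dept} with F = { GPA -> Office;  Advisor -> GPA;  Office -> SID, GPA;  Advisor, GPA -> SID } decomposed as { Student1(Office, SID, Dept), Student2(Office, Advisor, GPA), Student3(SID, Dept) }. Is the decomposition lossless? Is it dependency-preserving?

lossy but dependency-preserving

Lossless test (chase): Rows 1 and 2 agree on Office; apply Office→SID, GPA and equate their SID, GPA entries. No row becomes fully distinguished — the join is lossy.
Dependency preservation: Office → SID, GPA; Advisor, GPA → SID are not contained in any single fragment, but the restricted closure of each left-hand side across the fragments still reaches the right-hand side; the remaining FDs each lie inside some fragment. All dependencies are preserved.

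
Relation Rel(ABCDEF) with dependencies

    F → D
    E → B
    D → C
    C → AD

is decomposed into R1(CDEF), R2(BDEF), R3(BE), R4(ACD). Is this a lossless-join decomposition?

Yes

Chase test. Columns are ABCDEF; row i has aⱼ where attribute j ∈ Ri, else bᵢⱼ.
Initial tableau (one row per fragment):
  row 1: b11 b12 a3 a4 a5 a6
  row 2: b21 a2 b23 a4 a5 a6
  row 3: b31 a2 b33 b34 a5 b36
  row 4: a1 b42 a3 a4 b45 b46
Rows 1 and 2 agree on E; apply E→B and equate their B entries.
Rows 1 and 2 agree on D; apply D→C and equate their C entries.
Rows 1 and 2 agree on C; apply C→AD and equate their AD entries.
Rows 1 and 4 agree on C; apply C→AD and equate their AD entries.
Row 1 is now all distinguished symbols — the join is lossless.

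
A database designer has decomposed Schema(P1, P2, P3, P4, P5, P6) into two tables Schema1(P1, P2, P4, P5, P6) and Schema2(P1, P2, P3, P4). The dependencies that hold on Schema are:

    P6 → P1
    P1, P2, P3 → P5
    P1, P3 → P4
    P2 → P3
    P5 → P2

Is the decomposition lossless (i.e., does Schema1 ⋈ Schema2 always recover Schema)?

Yes

Common attributes: Schema1 ∩ Schema2 = {P1, P2, P4}.
Closure of {P1, P2, P4}: P2 → P3 applies, adding P3; P1, P2, P3 → P5 applies, adding P5. So (P1, P2, P4)⁺ = {P1, P2, P3, P4, P5}.
This closure contains every attribute of Schema2, so Schema1 ∩ Schema2 → Schema2. The join is lossless.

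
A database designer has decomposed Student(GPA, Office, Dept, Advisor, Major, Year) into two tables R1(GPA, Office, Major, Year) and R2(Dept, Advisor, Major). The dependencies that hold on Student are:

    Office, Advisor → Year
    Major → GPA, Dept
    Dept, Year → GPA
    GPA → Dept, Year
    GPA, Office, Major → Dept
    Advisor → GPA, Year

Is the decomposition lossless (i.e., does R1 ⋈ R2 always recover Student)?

Common attributes: R1 ∩ R2 = {Major}.
Closure of {Major}: Major → GPA, Dept applies, adding GPA, Dept; GPA → Dept, Year applies, adding Year. So (Major)⁺ = {GPA, Dept, Major, Year}.
The closure contains neither all of R1 = {GPA, Office, Major, Year} nor all of R2 = {Dept, Advisor, Major}, so the common attributes are not a superkey of either fragment. The join is lossy.

No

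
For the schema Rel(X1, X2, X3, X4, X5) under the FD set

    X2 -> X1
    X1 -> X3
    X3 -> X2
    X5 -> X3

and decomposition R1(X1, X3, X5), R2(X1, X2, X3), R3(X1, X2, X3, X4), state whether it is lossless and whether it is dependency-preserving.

Lossless test (chase): Rows 1 and 2 agree on X3; apply X3→X2 and equate their X2 entries. No row becomes fully distinguished — the join is lossy.
Dependency preservation: every FD's attributes lie within a single fragment, so each can be enforced locally — preserved.

lossy but dependency-preserving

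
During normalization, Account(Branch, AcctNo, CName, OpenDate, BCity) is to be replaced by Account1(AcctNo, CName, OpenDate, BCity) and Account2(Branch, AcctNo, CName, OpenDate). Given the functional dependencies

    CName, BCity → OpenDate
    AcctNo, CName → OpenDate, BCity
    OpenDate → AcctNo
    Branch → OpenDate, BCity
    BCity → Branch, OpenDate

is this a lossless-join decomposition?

Common attributes: Account1 ∩ Account2 = {AcctNo, CName, OpenDate}.
Closure of {AcctNo, CName, OpenDate}: AcctNo, CName → OpenDate, BCity applies, adding BCity; BCity → Branch, OpenDate applies, adding Branch. So (AcctNo, CName, OpenDate)⁺ = {Branch, AcctNo, CName, OpenDate, BCity}.
This closure contains every attribute of Account1, so Account1 ∩ Account2 → Account1. The join is lossless.

Yes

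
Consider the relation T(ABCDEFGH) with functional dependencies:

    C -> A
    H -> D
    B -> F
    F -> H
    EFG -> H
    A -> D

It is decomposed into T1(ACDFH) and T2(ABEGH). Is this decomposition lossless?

No

Common attributes: T1 ∩ T2 = {AH}.
Closure of {AH}: H → D applies, adding D. So (AH)⁺ = {ADH}.
The closure contains neither all of T1 = {ACDFH} nor all of T2 = {ABEGH}, so the common attributes are not a superkey of either fragment. The join is lossy.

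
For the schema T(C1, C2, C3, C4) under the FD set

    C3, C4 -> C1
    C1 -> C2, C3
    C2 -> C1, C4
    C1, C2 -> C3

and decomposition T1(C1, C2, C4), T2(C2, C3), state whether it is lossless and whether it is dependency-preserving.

lossless but not dependency-preserving

Lossless test: (C2)⁺ = {C1, C2, C3, C4}, which contains all of one fragment — lossless.
Dependency preservation: the restricted closure of {C3, C4} across the fragments never reaches {C1}, so C3, C4 → C1 cannot be enforced without a join — not preserved.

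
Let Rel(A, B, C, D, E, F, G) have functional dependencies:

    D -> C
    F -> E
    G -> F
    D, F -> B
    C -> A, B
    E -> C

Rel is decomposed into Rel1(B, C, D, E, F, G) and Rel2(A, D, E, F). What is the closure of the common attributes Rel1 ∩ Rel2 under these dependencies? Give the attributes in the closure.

Rel1 ∩ Rel2 = {D, E, F}.
D → C applies, adding C
D, F → B applies, adding B
C → A, B applies, adding A
Closure: {A, B, C, D, E, F}.

A, B, C, D, E, F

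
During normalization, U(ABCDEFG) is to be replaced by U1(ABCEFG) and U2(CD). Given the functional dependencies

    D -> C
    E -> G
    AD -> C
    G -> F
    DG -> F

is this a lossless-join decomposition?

No

Common attributes: U1 ∩ U2 = {C}.
No dependency enlarges {C}, so (C)⁺ = {C}.
The closure contains neither all of U1 = {ABCEFG} nor all of U2 = {CD}, so the common attributes are not a superkey of either fragment. The join is lossy.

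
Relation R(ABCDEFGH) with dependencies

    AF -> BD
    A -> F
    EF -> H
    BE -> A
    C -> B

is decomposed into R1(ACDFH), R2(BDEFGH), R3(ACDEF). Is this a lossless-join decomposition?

No

Chase test. Columns are ABCDEFGH; row i has aⱼ where attribute j ∈ Ri, else bᵢⱼ.
Initial tableau (one row per fragment):
  row 1: a1 b12 a3 a4 b15 a6 b17 a8
  row 2: b21 a2 b23 a4 a5 a6 a7 a8
  row 3: a1 b32 a3 a4 a5 a6 b37 b38
Rows 1 and 3 agree on AF; apply AF→BD and equate their BD entries.
Rows 2 and 3 agree on EF; apply EF→H and equate their H entries.
No row becomes fully distinguished — the join is lossy.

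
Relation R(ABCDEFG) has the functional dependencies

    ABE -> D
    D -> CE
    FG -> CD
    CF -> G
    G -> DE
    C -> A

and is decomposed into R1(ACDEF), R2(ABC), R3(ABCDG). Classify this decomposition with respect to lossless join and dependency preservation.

lossy and not dependency-preserving

Lossless test (chase): Rows 1 and 3 agree on D; apply D→CE and equate their CE entries. No row becomes fully distinguished — the join is lossy.
Dependency preservation: the restricted closure of {ABE} across the fragments never reaches {D}, so ABE → D cannot be enforced without a join — not preserved.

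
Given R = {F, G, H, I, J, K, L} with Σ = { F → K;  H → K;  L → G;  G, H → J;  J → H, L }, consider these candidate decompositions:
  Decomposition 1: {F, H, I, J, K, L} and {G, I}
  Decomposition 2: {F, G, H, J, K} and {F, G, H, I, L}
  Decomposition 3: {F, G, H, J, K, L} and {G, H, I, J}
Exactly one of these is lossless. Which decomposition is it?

Decomposition 2

Decomposition 1: common = {I}, closure = {I} → lossy.
Decomposition 2: common = {F, G, H}, closure = {F, G, H, J, K, L} → lossless.
Decomposition 3: common = {G, H, J}, closure = {G, H, J, K, L} → lossy.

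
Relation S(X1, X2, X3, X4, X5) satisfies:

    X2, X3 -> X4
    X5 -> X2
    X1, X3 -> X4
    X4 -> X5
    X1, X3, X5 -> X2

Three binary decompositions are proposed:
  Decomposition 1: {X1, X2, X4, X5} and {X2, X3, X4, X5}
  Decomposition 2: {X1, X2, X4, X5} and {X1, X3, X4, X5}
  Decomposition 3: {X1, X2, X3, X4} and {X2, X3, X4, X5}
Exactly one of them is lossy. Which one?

Decomposition 1: common = {X2, X4, X5}, closure = {X2, X4, X5} → lossy.
Decomposition 2: common = {X1, X4, X5}, closure = {X1, X2, X4, X5} → lossless.
Decomposition 3: common = {X2, X3, X4}, closure = {X2, X3, X4, X5} → lossless.

Decomposition 1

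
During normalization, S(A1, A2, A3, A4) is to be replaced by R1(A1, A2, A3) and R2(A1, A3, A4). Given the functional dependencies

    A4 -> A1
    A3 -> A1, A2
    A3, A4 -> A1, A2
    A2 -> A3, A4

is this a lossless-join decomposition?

Yes

Common attributes: R1 ∩ R2 = {A1, A3}.
Closure of {A1, A3}: A3 → A1, A2 applies, adding A2; A2 → A3, A4 applies, adding A4. So (A1, A3)⁺ = {A1, A2, A3, A4}.
This closure contains every attribute of R1, so R1 ∩ R2 → R1. The join is lossless.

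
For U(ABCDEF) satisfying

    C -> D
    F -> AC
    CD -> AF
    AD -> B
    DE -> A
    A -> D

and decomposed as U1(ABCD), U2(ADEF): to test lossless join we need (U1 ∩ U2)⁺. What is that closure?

U1 ∩ U2 = {AD}.
AD → B applies, adding B
Closure: {ABD}.

ABD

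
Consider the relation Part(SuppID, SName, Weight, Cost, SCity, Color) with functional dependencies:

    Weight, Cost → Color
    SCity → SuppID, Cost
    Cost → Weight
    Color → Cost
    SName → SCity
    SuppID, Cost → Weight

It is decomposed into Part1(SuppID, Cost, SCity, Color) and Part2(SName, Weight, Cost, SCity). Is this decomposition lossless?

Yes

Common attributes: Part1 ∩ Part2 = {Cost, SCity}.
Closure of {Cost, SCity}: SCity → SuppID, Cost applies, adding SuppID; Cost → Weight applies, adding Weight; Weight, Cost → Color applies, adding Color. So (Cost, SCity)⁺ = {SuppID, Weight, Cost, SCity, Color}.
This closure contains every attribute of Part1, so Part1 ∩ Part2 → Part1. The join is lossless.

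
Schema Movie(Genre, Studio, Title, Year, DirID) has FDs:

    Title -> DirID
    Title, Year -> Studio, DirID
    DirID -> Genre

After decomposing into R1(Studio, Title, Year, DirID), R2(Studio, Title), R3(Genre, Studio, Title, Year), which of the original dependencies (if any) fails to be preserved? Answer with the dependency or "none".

Check DirID → Genre: no single fragment contains all of {Genre, DirID}, and the restricted closure of {DirID} across the fragments never reaches {Genre}.
Title → DirID is preserved.
Title, Year → Studio, DirID is preserved.

DirID -> Genre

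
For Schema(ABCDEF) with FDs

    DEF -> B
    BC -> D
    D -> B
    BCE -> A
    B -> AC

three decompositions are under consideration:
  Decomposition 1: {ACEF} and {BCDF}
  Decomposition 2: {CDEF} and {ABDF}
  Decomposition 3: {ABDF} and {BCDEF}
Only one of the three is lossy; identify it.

Decomposition 1

Decomposition 1: common = {CF}, closure = {CF} → lossy.
Decomposition 2: common = {DF}, closure = {ABCDF} → lossless.
Decomposition 3: common = {BDF}, closure = {ABCDF} → lossless.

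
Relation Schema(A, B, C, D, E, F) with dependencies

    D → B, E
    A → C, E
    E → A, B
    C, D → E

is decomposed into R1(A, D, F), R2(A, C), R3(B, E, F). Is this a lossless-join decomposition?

Chase test. Columns are A, B, C, D, E, F; row i has aⱼ where attribute j ∈ Ri, else bᵢⱼ.
Initial tableau (one row per fragment):
  row 1: a1 b12 b13 a4 b15 a6
  row 2: a1 b22 a3 b24 b25 b26
  row 3: b31 a2 b33 b34 a5 a6
Rows 1 and 2 agree on A; apply A→C, E and equate their C, E entries.
Rows 1 and 2 agree on E; apply E→A, B and equate their A, B entries.
No row becomes fully distinguished — the join is lossy.

No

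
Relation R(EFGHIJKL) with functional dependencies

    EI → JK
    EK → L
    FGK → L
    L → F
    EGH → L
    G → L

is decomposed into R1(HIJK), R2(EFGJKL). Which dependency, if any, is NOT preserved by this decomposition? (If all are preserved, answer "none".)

EI → JK

Check EI → JK: no single fragment contains all of {EIJK}, and the restricted closure of {EI} across the fragments never reaches {JK}.
EK → L is preserved.
FGK → L is preserved.
L → F is preserved.
EGH → L is preserved.
G → L is preserved.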